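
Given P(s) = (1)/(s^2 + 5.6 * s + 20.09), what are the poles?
Set denominator = 0: s^2 + 5.6*s + 20.09 = 0 → Poles: -2.8 + 3.5j, -2.8 - 3.5j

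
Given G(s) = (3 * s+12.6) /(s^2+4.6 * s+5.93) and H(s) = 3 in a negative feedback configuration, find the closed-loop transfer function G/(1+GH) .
Closed-loop T = G/(1+GH).
Numerator: G_num * H_den = 3*s + 12.6.
Denominator: G_den * H_den + G_num * H_num = (s^2 + 4.6*s + 5.93) + (9*s + 37.8) = s^2 + 13.6*s + 43.73.
T(s) = (3*s + 12.6)/(s^2 + 13.6*s + 43.73)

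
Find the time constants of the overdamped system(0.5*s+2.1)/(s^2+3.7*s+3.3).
Overdamped: real poles at -2.2, -1.5. τ = -1/pole → τ₁ = 0.4545, τ₂ = 0.6667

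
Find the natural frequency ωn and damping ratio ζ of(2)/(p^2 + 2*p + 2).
Underdamped: complex pole -1 + 1j. ωn = |pole| = 1.414, ζ = -Re(pole)/ωn = 0.7071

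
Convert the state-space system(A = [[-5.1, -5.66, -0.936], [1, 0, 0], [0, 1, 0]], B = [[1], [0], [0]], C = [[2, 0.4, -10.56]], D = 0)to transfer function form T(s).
T(s) = C(sI - A)⁻¹B + D.
Characteristic polynomial det(sI - A) = s^3 + 5.1*s^2 + 5.66*s + 0.936.
Numerator from C·adj(sI-A)·B + D·det(sI-A) = 2*s^2 + 0.4*s - 10.56.
T(s) = (2*s^2 + 0.4*s - 10.56)/(s^3 + 5.1*s^2 + 5.66*s + 0.936)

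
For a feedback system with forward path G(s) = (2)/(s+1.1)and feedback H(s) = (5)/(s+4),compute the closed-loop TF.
Closed-loop T = G/(1+GH).
Numerator: G_num * H_den = 2*s + 8.
Denominator: G_den * H_den + G_num * H_num = (s^2 + 5.1*s + 4.4) + (10) = s^2 + 5.1*s + 14.4.
T(s) = (2*s + 8)/(s^2 + 5.1*s + 14.4)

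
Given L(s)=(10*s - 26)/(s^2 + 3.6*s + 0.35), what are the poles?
Set denominator = 0: s^2 + 3.6*s + 0.35 = (s + 3.5)(s + 0.1) = 0 → Poles: -0.1, -3.5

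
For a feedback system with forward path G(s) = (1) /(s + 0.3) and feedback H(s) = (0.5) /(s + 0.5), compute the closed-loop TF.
Closed-loop T = G/(1+GH).
Numerator: G_num * H_den = s + 0.5.
Denominator: G_den * H_den + G_num * H_num = (s^2 + 0.8*s + 0.15) + (0.5) = s^2 + 0.8*s + 0.65.
T(s) = (s + 0.5)/(s^2 + 0.8*s + 0.65)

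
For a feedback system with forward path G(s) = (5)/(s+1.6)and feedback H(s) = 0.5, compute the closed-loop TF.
Closed-loop T = G/(1+GH).
Numerator: G_num * H_den = 5.
Denominator: G_den * H_den + G_num * H_num = (s + 1.6) + (2.5) = s + 4.1.
T(s) = (5)/(s + 4.1)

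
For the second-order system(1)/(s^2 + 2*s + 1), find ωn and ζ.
Standard form: ωn²/(s²+2ζωn·s+ωn²).
const=1=ωn² → ωn=1, s coeff=2=2ζωn → ζ=1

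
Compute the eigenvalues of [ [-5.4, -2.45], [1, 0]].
Eigenvalues solve det(λI - A) = 0.
Characteristic polynomial: λ^2 + 5.4*λ + 2.45 = 0.
Factor: (λ + 4.9)(λ + 0.5) = 0.
Roots: -0.5, -4.9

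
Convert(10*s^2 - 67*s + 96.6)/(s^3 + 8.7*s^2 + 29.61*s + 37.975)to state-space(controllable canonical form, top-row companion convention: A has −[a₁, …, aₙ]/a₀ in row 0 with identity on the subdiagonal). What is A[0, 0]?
Reachable canonical form for den = s^3 + 8.7*s^2 + 29.61*s + 37.975: top row of A = -[a₁,a₂,...,aₙ]/a₀, ones on the subdiagonal, zeros elsewhere.
A = [[-8.7, -29.61, -37.975], [1, 0, 0], [0, 1, 0]].
A[0,0] = -8.7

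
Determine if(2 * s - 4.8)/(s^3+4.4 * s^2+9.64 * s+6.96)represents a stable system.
Denominator: s^3 + 4.4*s^2 + 9.64*s + 6.96 = (s + 1.2)(s^2 + 3.2*s + 5.8). Poles: -1.2, -1.6 + 1.8j, -1.6 - 1.8j. All Re(p)<0: Yes (stable)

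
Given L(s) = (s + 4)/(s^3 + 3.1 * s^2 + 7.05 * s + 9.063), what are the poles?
Set denominator = 0: s^3 + 3.1*s^2 + 7.05*s + 9.063 = (s + 1.9)(s^2 + 1.2*s + 4.77) = 0 → Poles: -0.6 + 2.1j, -0.6 - 2.1j, -1.9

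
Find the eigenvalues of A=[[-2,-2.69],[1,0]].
Eigenvalues solve det(λI - A) = 0.
Characteristic polynomial: λ^2 + 2*λ + 2.69 = 0.
Roots: -1 + 1.3j, -1 - 1.3j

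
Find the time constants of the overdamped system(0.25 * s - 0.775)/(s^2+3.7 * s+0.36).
Overdamped: real poles at -3.6, -0.1. τ = -1/pole → τ₁ = 0.2778, τ₂ = 10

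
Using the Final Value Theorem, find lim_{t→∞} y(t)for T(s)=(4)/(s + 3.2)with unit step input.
FVT: lim_{t→∞} y(t) = lim_{s→0} s*Y(s) where Y(s) = T(s)/s.
= lim_{s→0} T(s) = T(0) = num(0)/den(0) = 4/3.2 = 1.25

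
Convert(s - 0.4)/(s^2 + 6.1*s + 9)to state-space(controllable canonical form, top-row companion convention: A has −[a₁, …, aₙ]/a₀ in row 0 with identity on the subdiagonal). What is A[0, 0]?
Reachable canonical form for den = s^2 + 6.1*s + 9: top row of A = -[a₁,a₂,...,aₙ]/a₀, ones on the subdiagonal, zeros elsewhere.
A = [[-6.1, -9], [1, 0]].
A[0,0] = -6.1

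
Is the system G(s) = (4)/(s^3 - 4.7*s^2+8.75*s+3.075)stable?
Denominator: s^3 - 4.7*s^2 + 8.75*s + 3.075 = (s + 0.3)(s^2 - 5*s + 10.25). Poles: -0.3, 2.5 + 2j, 2.5 - 2j. All Re(p)<0: No (unstable)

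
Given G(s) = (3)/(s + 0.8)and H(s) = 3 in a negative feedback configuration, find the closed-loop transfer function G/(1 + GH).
Closed-loop T = G/(1+GH).
Numerator: G_num * H_den = 3.
Denominator: G_den * H_den + G_num * H_num = (s + 0.8) + (9) = s + 9.8.
T(s) = (3)/(s + 9.8)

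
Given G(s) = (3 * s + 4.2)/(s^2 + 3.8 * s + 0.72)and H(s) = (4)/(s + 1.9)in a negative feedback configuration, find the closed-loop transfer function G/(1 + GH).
Closed-loop T = G/(1+GH).
Numerator: G_num * H_den = 3*s^2 + 9.9*s + 7.98.
Denominator: G_den * H_den + G_num * H_num = (s^3 + 5.7*s^2 + 7.94*s + 1.368) + (12*s + 16.8) = s^3 + 5.7*s^2 + 19.94*s + 18.168.
T(s) = (3*s^2 + 9.9*s + 7.98)/(s^3 + 5.7*s^2 + 19.94*s + 18.168)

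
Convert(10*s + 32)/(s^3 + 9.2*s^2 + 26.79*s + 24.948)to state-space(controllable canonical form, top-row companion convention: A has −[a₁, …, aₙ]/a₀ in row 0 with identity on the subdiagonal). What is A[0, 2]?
Reachable canonical form for den = s^3 + 9.2*s^2 + 26.79*s + 24.948: top row of A = -[a₁,a₂,...,aₙ]/a₀, ones on the subdiagonal, zeros elsewhere.
A = [[-9.2, -26.79, -24.948], [1, 0, 0], [0, 1, 0]].
A[0,2] = -24.948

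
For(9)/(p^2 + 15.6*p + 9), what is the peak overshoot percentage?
Standard form: ωn²/(p²+2ζωn·p+ωn²) → ωn = 3, ζ = 2.6.
ζ ≥ 1, so the response is non-oscillatory: peak overshoot = 0%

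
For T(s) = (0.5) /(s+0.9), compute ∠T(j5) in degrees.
Substitute s = j*5: T(j5) = 0.0174351 - 0.0968617j.
∠T(j5) = atan2(Im, Re) = atan2(-0.0968617, 0.0174351) = -79.80°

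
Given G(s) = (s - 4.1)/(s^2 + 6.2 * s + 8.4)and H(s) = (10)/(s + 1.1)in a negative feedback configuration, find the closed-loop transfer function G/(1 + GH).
Closed-loop T = G/(1+GH).
Numerator: G_num * H_den = s^2 - 3*s - 4.51.
Denominator: G_den * H_den + G_num * H_num = (s^3 + 7.3*s^2 + 15.22*s + 9.24) + (10*s - 41) = s^3 + 7.3*s^2 + 25.22*s - 31.76.
T(s) = (s^2 - 3*s - 4.51)/(s^3 + 7.3*s^2 + 25.22*s - 31.76)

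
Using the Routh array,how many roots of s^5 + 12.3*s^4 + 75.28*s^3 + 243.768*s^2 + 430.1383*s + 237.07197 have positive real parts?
Routh array:
s^5: [1, 75.28, 430.1383]; s^4: [12.3, 243.768, 237.07197]; s^3: [55.4615, 410.864]; s^2: [152.648, 237.07197]; s^1: [324.729]; s^0: [237.07197]
First column: [1, 12.3, 55.4615, 152.648, 324.729, 237.07197]. Sign changes = RHP roots = 0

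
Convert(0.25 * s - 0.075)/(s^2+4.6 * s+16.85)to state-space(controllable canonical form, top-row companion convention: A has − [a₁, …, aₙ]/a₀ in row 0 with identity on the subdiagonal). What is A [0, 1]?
Reachable canonical form for den = s^2 + 4.6*s + 16.85: top row of A = -[a₁,a₂,...,aₙ]/a₀, ones on the subdiagonal, zeros elsewhere.
A = [[-4.6, -16.85], [1, 0]].
A[0,1] = -16.85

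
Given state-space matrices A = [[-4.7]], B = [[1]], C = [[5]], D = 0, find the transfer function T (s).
T(s) = C(sI - A)⁻¹B + D.
Characteristic polynomial det(sI - A) = s + 4.7.
Numerator from C·adj(sI-A)·B + D·det(sI-A) = 5.
T(s) = (5)/(s + 4.7)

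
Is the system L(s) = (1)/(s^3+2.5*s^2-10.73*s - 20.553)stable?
Denominator: s^3 + 2.5*s^2 - 10.73*s - 20.553 = (s - 3.1)(s + 3.9)(s + 1.7). Poles: -1.7, -3.9, 3.1. All Re(p)<0: No (unstable)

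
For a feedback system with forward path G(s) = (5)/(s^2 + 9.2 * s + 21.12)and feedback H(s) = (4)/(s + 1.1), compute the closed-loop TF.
Closed-loop T = G/(1+GH).
Numerator: G_num * H_den = 5*s + 5.5.
Denominator: G_den * H_den + G_num * H_num = (s^3 + 10.3*s^2 + 31.24*s + 23.232) + (20) = s^3 + 10.3*s^2 + 31.24*s + 43.232.
T(s) = (5*s + 5.5)/(s^3 + 10.3*s^2 + 31.24*s + 43.232)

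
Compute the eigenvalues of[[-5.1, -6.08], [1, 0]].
Eigenvalues solve det(λI - A) = 0.
Characteristic polynomial: λ^2 + 5.1*λ + 6.08 = 0.
Factor: (λ + 1.9)(λ + 3.2) = 0.
Roots: -1.9, -3.2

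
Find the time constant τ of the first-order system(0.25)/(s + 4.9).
First-order system: τ = -1/pole. Pole = -4.9. τ = -1/(-4.9) = 0.2041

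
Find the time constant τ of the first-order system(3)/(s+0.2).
First-order system: τ = -1/pole. Pole = -0.2. τ = -1/(-0.2) = 5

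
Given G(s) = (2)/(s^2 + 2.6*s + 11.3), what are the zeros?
Numerator is a nonzero constant (2) → Zeros: none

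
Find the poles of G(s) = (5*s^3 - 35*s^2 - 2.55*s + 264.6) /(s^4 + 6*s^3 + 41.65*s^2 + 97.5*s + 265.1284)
Set denominator = 0: s^4 + 6*s^3 + 41.65*s^2 + 97.5*s + 265.1284 = (s^2 + 2.8*s + 14.92)(s^2 + 3.2*s + 17.77) = 0 → Poles: -1.4 + 3.6j, -1.4 - 3.6j, -1.6 + 3.9j, -1.6 - 3.9j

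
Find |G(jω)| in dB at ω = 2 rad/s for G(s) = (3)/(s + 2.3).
Substitute s = j*2: G(j2) = 0.742734 - 0.645856j.
|G(j2)| = sqrt(Re² + Im²) = 0.9843.
20*log₁₀(0.9843) = -0.14 dB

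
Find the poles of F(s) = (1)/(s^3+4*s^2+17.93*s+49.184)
Set denominator = 0: s^3 + 4*s^2 + 17.93*s + 49.184 = (s + 3.2)(s^2 + 0.8*s + 15.37) = 0 → Poles: -0.4 + 3.9j, -0.4 - 3.9j, -3.2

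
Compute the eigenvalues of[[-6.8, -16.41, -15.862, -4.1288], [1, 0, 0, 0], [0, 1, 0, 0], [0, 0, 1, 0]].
Eigenvalues solve det(λI - A) = 0.
Characteristic polynomial: λ^4 + 6.8*λ^3 + 16.41*λ^2 + 15.862*λ + 4.1288 = 0.
Factor: (λ + 2.6)(λ + 0.4)(λ^2 + 3.8*λ + 3.97) = 0.
Roots: -0.4, -1.9 + 0.6j, -1.9 - 0.6j, -2.6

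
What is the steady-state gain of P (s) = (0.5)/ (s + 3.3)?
DC gain = P(0) = num(0)/den(0) = 0.5/3.3 = 0.1515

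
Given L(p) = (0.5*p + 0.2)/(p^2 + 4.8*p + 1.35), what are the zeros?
Set numerator = 0: 0.5*p + 0.2 = 0 → Zeros: -0.4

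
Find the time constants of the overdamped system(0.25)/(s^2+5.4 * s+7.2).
Overdamped: real poles at -3, -2.4. τ = -1/pole → τ₁ = 0.3333, τ₂ = 0.4167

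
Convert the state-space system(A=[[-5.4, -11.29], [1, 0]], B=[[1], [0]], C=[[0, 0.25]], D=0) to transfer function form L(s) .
L(s) = C(sI - A)⁻¹B + D.
Characteristic polynomial det(sI - A) = s^2 + 5.4*s + 11.29.
Numerator from C·adj(sI-A)·B + D·det(sI-A) = 0.25.
L(s) = (0.25)/(s^2 + 5.4*s + 11.29)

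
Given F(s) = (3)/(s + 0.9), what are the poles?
Set denominator = 0: s + 0.9 = 0 → Poles: -0.9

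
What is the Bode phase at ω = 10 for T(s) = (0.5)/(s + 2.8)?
Substitute s = j*10: T(j10) = 0.0129822 - 0.046365j.
∠T(j10) = atan2(Im, Re) = atan2(-0.046365, 0.0129822) = -74.36°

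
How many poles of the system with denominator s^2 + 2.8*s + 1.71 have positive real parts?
s^2 + 2.8*s + 1.71 = (s + 1.9)(s + 0.9). Poles: -0.9, -1.9. RHP poles (Re>0): 0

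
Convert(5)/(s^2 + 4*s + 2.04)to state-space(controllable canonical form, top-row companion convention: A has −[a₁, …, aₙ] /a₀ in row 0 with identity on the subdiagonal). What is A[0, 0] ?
Reachable canonical form for den = s^2 + 4*s + 2.04: top row of A = -[a₁,a₂,...,aₙ]/a₀, ones on the subdiagonal, zeros elsewhere.
A = [[-4, -2.04], [1, 0]].
A[0,0] = -4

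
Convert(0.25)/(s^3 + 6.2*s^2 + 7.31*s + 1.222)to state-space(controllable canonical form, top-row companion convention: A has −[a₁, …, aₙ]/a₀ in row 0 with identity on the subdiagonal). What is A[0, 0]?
Reachable canonical form for den = s^3 + 6.2*s^2 + 7.31*s + 1.222: top row of A = -[a₁,a₂,...,aₙ]/a₀, ones on the subdiagonal, zeros elsewhere.
A = [[-6.2, -7.31, -1.222], [1, 0, 0], [0, 1, 0]].
A[0,0] = -6.2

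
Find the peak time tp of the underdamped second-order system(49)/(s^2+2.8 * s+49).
Standard form: ωn²/(s²+2ζωn·s+ωn²) → ωn = 7, ζ = 0.2.
ωd = ωn·√(1-ζ²) = 7·√(1-0.2²) = 6.859.
tp = π/ωd = π/6.859 = 0.4581 s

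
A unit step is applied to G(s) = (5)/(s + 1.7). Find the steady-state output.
FVT: lim_{t→∞} y(t) = lim_{s→0} s*Y(s) where Y(s) = G(s)/s.
= lim_{s→0} G(s) = G(0) = num(0)/den(0) = 5/1.7 = 2.941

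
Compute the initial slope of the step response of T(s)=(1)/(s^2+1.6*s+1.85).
IVT: y'(0⁺) = lim_{s→∞} s²·Y(s) = lim_{s→∞} s·T(s).
deg(num) = 0, deg(den) = 2, relative degree = 2 ≥ 2, so s·T(s) → 0. Initial slope = 0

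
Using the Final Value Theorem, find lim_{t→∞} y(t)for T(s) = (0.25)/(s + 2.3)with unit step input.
FVT: lim_{t→∞} y(t) = lim_{s→0} s*Y(s) where Y(s) = T(s)/s.
= lim_{s→0} T(s) = T(0) = num(0)/den(0) = 0.25/2.3 = 0.1087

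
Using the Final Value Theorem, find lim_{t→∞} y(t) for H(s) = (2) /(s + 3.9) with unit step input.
FVT: lim_{t→∞} y(t) = lim_{s→0} s*Y(s) where Y(s) = H(s)/s.
= lim_{s→0} H(s) = H(0) = num(0)/den(0) = 2/3.9 = 0.5128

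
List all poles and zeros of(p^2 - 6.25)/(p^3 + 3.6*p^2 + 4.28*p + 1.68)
Set denominator = 0: p^3 + 3.6*p^2 + 4.28*p + 1.68 = (p + 1)(p + 1.4)(p + 1.2) = 0 → Poles: -1, -1.2, -1.4
Set numerator = 0: p^2 - 6.25 = (p - 2.5)(p + 2.5) = 0 → Zeros: -2.5, 2.5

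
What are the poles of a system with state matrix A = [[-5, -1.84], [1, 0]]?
Eigenvalues solve det(λI - A) = 0.
Characteristic polynomial: λ^2 + 5*λ + 1.84 = 0.
Factor: (λ + 4.6)(λ + 0.4) = 0.
Roots: -0.4, -4.6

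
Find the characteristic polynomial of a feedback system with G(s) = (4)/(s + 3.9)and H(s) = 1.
Characteristic poly = G_den * H_den + G_num * H_num = (s + 3.9) + (4) = s + 7.9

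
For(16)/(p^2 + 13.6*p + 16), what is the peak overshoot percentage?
Standard form: ωn²/(p²+2ζωn·p+ωn²) → ωn = 4, ζ = 1.7.
ζ ≥ 1, so the response is non-oscillatory: peak overshoot = 0%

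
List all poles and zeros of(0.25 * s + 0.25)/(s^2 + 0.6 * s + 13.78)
Set denominator = 0: s^2 + 0.6*s + 13.78 = 0 → Poles: -0.3 + 3.7j, -0.3 - 3.7j
Set numerator = 0: 0.25*s + 0.25 = 0 → Zeros: -1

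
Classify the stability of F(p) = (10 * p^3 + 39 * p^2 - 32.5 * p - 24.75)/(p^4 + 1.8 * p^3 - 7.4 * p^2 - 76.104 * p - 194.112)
Denominator: p^4 + 1.8*p^3 - 7.4*p^2 - 76.104*p - 194.112 = (p - 4.8)(p + 3)(p^2 + 3.6*p + 13.48). Poles: -1.8 + 3.2j, -1.8 - 3.2j, -3, 4.8. Unstable (1 pole(s) in RHP)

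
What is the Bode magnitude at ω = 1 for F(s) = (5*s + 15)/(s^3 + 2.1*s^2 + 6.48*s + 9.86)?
Substitute s = j*1: F(j1) = 1.59339 - 0.480897j.
|F(j1)| = sqrt(Re² + Im²) = 1.664.
20*log₁₀(1.664) = 4.43 dB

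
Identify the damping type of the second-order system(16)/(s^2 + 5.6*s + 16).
Standard form: ωn²/(s²+2ζωn·s+ωn²) gives ωn=4, ζ=0.7.
Underdamped (ζ = 0.7 < 1)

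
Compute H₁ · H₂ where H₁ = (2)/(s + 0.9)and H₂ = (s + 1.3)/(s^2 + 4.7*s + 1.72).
Series: H = H₁ · H₂ = (n₁·n₂)/(d₁·d₂).
Num: n₁·n₂ = 2*s + 2.6. Den: d₁·d₂ = s^3 + 5.6*s^2 + 5.95*s + 1.548.
H(s) = (2*s + 2.6)/(s^3 + 5.6*s^2 + 5.95*s + 1.548)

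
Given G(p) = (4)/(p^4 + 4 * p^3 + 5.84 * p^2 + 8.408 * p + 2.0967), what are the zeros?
Numerator is a nonzero constant (4) → Zeros: none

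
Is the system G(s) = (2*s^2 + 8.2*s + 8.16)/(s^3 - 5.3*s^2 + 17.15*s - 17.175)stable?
Denominator: s^3 - 5.3*s^2 + 17.15*s - 17.175 = (s - 1.5)(s^2 - 3.8*s + 11.45). Poles: 1.5, 1.9 + 2.8j, 1.9 - 2.8j. All Re(p)<0: No (unstable)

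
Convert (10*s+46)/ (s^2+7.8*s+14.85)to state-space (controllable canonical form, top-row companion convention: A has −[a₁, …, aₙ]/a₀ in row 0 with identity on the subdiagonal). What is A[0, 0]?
Reachable canonical form for den = s^2 + 7.8*s + 14.85: top row of A = -[a₁,a₂,...,aₙ]/a₀, ones on the subdiagonal, zeros elsewhere.
A = [[-7.8, -14.85], [1, 0]].
A[0,0] = -7.8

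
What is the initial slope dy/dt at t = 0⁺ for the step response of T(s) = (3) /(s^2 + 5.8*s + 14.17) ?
IVT: y'(0⁺) = lim_{s→∞} s²·Y(s) = lim_{s→∞} s·T(s).
deg(num) = 0, deg(den) = 2, relative degree = 2 ≥ 2, so s·T(s) → 0. Initial slope = 0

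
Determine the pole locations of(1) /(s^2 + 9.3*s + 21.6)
Set denominator = 0: s^2 + 9.3*s + 21.6 = (s + 4.5)(s + 4.8) = 0 → Poles: -4.5, -4.8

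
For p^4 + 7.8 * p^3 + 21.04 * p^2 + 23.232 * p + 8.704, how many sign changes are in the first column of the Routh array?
Routh array:
p^4: [1, 21.04, 8.704]; p^3: [7.8, 23.232]; p^2: [18.0615, 8.704]; p^1: [19.4731]; p^0: [8.704]
First column: [1, 7.8, 18.0615, 19.4731, 8.704]. Sign changes = 0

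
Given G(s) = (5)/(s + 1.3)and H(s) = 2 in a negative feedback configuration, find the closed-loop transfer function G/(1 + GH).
Closed-loop T = G/(1+GH).
Numerator: G_num * H_den = 5.
Denominator: G_den * H_den + G_num * H_num = (s + 1.3) + (10) = s + 11.3.
T(s) = (5)/(s + 11.3)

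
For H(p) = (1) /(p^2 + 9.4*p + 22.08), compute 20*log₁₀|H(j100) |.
Substitute p = j*100: H(j100) = -9.93396e-05 - 9.35859e-06j.
|H(j100)| = sqrt(Re² + Im²) = 9.978e-05.
20*log₁₀(9.978e-05) = -80.02 dB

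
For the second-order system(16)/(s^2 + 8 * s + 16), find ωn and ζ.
Standard form: ωn²/(s²+2ζωn·s+ωn²).
const=16=ωn² → ωn=4, s coeff=8=2ζωn → ζ=1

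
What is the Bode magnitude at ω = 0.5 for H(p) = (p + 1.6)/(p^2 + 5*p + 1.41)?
Substitute p = j*0.5: H(j0.5) = 0.408921 - 0.450261j.
|H(j0.5)| = sqrt(Re² + Im²) = 0.6082.
20*log₁₀(0.6082) = -4.32 dB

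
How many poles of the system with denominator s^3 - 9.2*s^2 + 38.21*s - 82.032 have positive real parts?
s^3 - 9.2*s^2 + 38.21*s - 82.032 = (s - 4.8)(s^2 - 4.4*s + 17.09). Poles: 2.2 + 3.5j, 2.2 - 3.5j, 4.8. RHP poles (Re>0): 3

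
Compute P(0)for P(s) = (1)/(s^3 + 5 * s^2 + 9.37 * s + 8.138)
DC gain = P(0) = num(0)/den(0) = 1/8.138 = 0.1229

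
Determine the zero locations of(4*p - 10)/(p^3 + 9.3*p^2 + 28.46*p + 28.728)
Set numerator = 0: 4*p - 10 = 0 → Zeros: 2.5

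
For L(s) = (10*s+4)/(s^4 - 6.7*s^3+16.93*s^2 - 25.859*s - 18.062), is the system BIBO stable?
Denominator: s^4 - 6.7*s^3 + 16.93*s^2 - 25.859*s - 18.062 = (s + 0.5)(s - 4.4)(s^2 - 2.8*s + 8.21). Poles: -0.5, 1.4 + 2.5j, 1.4 - 2.5j, 4.4. All Re(p)<0: No (unstable)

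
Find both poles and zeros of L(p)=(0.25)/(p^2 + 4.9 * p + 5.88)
Set denominator = 0: p^2 + 4.9*p + 5.88 = (p + 2.8)(p + 2.1) = 0 → Poles: -2.1, -2.8
Numerator is a nonzero constant (0.25) → Zeros: none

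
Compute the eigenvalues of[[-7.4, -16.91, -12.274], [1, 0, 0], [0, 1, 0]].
Eigenvalues solve det(λI - A) = 0.
Characteristic polynomial: λ^3 + 7.4*λ^2 + 16.91*λ + 12.274 = 0.
Factor: (λ + 1.9)(λ + 1.7)(λ + 3.8) = 0.
Roots: -1.7, -1.9, -3.8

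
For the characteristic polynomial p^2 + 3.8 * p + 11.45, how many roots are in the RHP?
Poles: -1.9 + 2.8j, -1.9 - 2.8j. RHP poles (Re>0): 0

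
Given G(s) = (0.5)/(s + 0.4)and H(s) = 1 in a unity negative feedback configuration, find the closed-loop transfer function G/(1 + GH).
Closed-loop T = G/(1+GH).
Numerator: G_num * H_den = 0.5.
Denominator: G_den * H_den + G_num * H_num = (s + 0.4) + (0.5) = s + 0.9.
T(s) = (0.5)/(s + 0.9)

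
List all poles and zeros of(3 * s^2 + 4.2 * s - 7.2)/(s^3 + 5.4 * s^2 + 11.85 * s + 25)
Set denominator = 0: s^3 + 5.4*s^2 + 11.85*s + 25 = (s + 4)(s^2 + 1.4*s + 6.25) = 0 → Poles: -0.7 + 2.4j, -0.7 - 2.4j, -4
Set numerator = 0: 3*s^2 + 4.2*s - 7.2 = 3*(s - 1)(s + 2.4) = 0 → Zeros: -2.4, 1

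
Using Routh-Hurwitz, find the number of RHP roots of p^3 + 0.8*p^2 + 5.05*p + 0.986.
Routh array:
p^3: [1, 5.05]; p^2: [0.8, 0.986]; p^1: [3.8175]; p^0: [0.986]
First column: [1, 0.8, 3.8175, 0.986]. Sign changes = RHP roots = 0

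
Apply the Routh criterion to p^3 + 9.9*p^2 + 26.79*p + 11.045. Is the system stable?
Routh array:
p^3: [1, 26.79]; p^2: [9.9, 11.045]; p^1: [25.6743]; p^0: [11.045]
First column: [1, 9.9, 25.6743, 11.045]. Sign changes = 0.
Yes, stable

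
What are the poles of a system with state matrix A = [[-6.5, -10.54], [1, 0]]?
Eigenvalues solve det(λI - A) = 0.
Characteristic polynomial: λ^2 + 6.5*λ + 10.54 = 0.
Factor: (λ + 3.1)(λ + 3.4) = 0.
Roots: -3.1, -3.4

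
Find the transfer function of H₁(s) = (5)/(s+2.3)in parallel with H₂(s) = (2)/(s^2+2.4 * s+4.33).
Parallel: H = H₁ + H₂ = (n₁·d₂ + n₂·d₁)/(d₁·d₂).
n₁·d₂ = 5*s^2 + 12*s + 21.65. n₂·d₁ = 2*s + 4.6. Sum = 5*s^2 + 14*s + 26.25. d₁·d₂ = s^3 + 4.7*s^2 + 9.85*s + 9.959.
H(s) = (5*s^2 + 14*s + 26.25)/(s^3 + 4.7*s^2 + 9.85*s + 9.959)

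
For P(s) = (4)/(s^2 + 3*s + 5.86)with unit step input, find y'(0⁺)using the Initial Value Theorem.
IVT: y'(0⁺) = lim_{s→∞} s²·Y(s) = lim_{s→∞} s·P(s).
deg(num) = 0, deg(den) = 2, relative degree = 2 ≥ 2, so s·P(s) → 0. Initial slope = 0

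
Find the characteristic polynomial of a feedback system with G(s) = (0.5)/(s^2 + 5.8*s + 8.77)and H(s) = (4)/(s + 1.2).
Characteristic poly = G_den * H_den + G_num * H_num = (s^3 + 7*s^2 + 15.73*s + 10.524) + (2) = s^3 + 7*s^2 + 15.73*s + 12.524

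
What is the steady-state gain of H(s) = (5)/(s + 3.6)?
DC gain = H(0) = num(0)/den(0) = 5/3.6 = 1.389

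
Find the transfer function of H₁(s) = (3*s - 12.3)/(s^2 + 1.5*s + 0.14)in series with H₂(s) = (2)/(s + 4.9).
Series: H = H₁ · H₂ = (n₁·n₂)/(d₁·d₂).
Num: n₁·n₂ = 6*s - 24.6. Den: d₁·d₂ = s^3 + 6.4*s^2 + 7.49*s + 0.686.
H(s) = (6*s - 24.6)/(s^3 + 6.4*s^2 + 7.49*s + 0.686)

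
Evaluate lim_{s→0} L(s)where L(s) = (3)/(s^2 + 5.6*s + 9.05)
DC gain = L(0) = num(0)/den(0) = 3/9.05 = 0.3315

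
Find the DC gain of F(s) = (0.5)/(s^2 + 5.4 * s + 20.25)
DC gain = F(0) = num(0)/den(0) = 0.5/20.25 = 0.02469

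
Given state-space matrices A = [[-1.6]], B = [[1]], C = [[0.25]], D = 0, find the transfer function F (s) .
F(s) = C(sI - A)⁻¹B + D.
Characteristic polynomial det(sI - A) = s + 1.6.
Numerator from C·adj(sI-A)·B + D·det(sI-A) = 0.25.
F(s) = (0.25)/(s + 1.6)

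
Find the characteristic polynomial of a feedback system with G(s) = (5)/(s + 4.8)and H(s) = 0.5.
Characteristic poly = G_den * H_den + G_num * H_num = (s + 4.8) + (2.5) = s + 7.3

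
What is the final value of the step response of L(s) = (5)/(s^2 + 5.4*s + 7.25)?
FVT: lim_{t→∞} y(t) = lim_{s→0} s*Y(s) where Y(s) = L(s)/s.
= lim_{s→0} L(s) = L(0) = num(0)/den(0) = 5/7.25 = 0.6897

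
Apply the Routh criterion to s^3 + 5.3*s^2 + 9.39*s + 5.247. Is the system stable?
Routh array:
s^3: [1, 9.39]; s^2: [5.3, 5.247]; s^1: [8.4]; s^0: [5.247]
First column: [1, 5.3, 8.4, 5.247]. Sign changes = 0.
Yes, stable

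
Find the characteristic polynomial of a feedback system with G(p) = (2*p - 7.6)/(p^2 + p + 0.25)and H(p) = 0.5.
Characteristic poly = G_den * H_den + G_num * H_num = (p^2 + p + 0.25) + (p - 3.8) = p^2 + 2*p - 3.55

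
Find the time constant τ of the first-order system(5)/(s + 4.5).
First-order system: τ = -1/pole. Pole = -4.5. τ = -1/(-4.5) = 0.2222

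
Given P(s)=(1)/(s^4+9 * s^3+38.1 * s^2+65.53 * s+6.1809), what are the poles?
Set denominator = 0: s^4 + 9*s^3 + 38.1*s^2 + 65.53*s + 6.1809 = (s + 0.1)(s + 3.3)(s^2 + 5.6*s + 18.73) = 0 → Poles: -0.1, -2.8 + 3.3j, -2.8 - 3.3j, -3.3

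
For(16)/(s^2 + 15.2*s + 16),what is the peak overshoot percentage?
Standard form: ωn²/(s²+2ζωn·s+ωn²) → ωn = 4, ζ = 1.9.
ζ ≥ 1, so the response is non-oscillatory: peak overshoot = 0%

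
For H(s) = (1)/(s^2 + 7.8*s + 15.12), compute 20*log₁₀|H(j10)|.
Substitute s = j*10: H(j10) = -0.00638742 - 0.00586969j.
|H(j10)| = sqrt(Re² + Im²) = 0.008675.
20*log₁₀(0.008675) = -41.23 dB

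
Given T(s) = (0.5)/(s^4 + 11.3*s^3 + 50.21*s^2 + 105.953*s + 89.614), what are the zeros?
Numerator is a nonzero constant (0.5) → Zeros: none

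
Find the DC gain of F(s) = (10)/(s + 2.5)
DC gain = F(0) = num(0)/den(0) = 10/2.5 = 4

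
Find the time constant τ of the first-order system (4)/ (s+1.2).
First-order system: τ = -1/pole. Pole = -1.2. τ = -1/(-1.2) = 0.8333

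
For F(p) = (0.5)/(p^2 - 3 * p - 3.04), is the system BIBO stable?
Denominator: p^2 - 3*p - 3.04 = (p - 3.8)(p + 0.8). Poles: -0.8, 3.8. All Re(p)<0: No (unstable)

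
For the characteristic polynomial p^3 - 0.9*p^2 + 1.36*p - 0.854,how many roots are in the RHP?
p^3 - 0.9*p^2 + 1.36*p - 0.854 = (p - 0.7)(p^2 - 0.2*p + 1.22). Poles: 0.1 + 1.1j, 0.1 - 1.1j, 0.7. RHP poles (Re>0): 3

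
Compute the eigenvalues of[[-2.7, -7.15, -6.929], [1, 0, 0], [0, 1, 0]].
Eigenvalues solve det(λI - A) = 0.
Characteristic polynomial: λ^3 + 2.7*λ^2 + 7.15*λ + 6.929 = 0.
Factor: (λ + 1.3)(λ^2 + 1.4*λ + 5.33) = 0.
Roots: -0.7 + 2.2j, -0.7 - 2.2j, -1.3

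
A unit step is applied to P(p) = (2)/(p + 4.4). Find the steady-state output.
FVT: lim_{t→∞} y(t) = lim_{p→0} p*Y(p) where Y(p) = P(p)/p.
= lim_{p→0} P(p) = P(0) = num(0)/den(0) = 2/4.4 = 0.4545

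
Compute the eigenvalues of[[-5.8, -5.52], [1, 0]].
Eigenvalues solve det(λI - A) = 0.
Characteristic polynomial: λ^2 + 5.8*λ + 5.52 = 0.
Factor: (λ + 1.2)(λ + 4.6) = 0.
Roots: -1.2, -4.6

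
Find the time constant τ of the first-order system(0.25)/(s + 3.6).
First-order system: τ = -1/pole. Pole = -3.6. τ = -1/(-3.6) = 0.2778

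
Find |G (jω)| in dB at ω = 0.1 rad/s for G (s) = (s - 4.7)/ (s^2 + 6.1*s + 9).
Substitute s = j*0.1: G(j0.1) = -0.519656 + 0.0463838j.
|G(j0.1)| = sqrt(Re² + Im²) = 0.5217.
20*log₁₀(0.5217) = -5.65 dB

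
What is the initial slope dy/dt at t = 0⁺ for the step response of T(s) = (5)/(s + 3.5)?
IVT: y'(0⁺) = lim_{s→∞} s²·Y(s) = lim_{s→∞} s·T(s).
deg(num) = 0, deg(den) = 1, relative degree = 1, so s·T(s) → (leading num)/(leading den) = 5/1 = 5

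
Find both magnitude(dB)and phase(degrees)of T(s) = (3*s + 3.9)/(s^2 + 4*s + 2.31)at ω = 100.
Substitute s = j*100: T(j100) = 0.000809169 - 0.0299746j.
|T| = 20*log₁₀(sqrt(Re²+Im²)) = -30.46 dB.
∠T = atan2(Im, Re) = -88.45°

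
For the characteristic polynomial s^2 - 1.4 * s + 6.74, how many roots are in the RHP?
Poles: 0.7 + 2.5j, 0.7 - 2.5j. RHP poles (Re>0): 2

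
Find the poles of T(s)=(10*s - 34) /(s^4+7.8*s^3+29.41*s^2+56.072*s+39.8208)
Set denominator = 0: s^4 + 7.8*s^3 + 29.41*s^2 + 56.072*s + 39.8208 = (s + 1.6)(s + 2.4)(s^2 + 3.8*s + 10.37) = 0 → Poles: -1.6, -1.9 + 2.6j, -1.9 - 2.6j, -2.4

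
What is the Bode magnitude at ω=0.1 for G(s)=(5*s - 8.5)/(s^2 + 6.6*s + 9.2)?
Substitute s = j*0.1: G(j0.1) = -0.916285 + 0.120212j.
|G(j0.1)| = sqrt(Re² + Im²) = 0.9241.
20*log₁₀(0.9241) = -0.69 dB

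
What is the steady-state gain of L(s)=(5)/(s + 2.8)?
DC gain = L(0) = num(0)/den(0) = 5/2.8 = 1.786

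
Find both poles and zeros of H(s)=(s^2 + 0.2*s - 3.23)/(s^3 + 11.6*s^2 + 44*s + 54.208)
Set denominator = 0: s^3 + 11.6*s^2 + 44*s + 54.208 = (s + 4.4)(s + 4.4)(s + 2.8) = 0 → Poles: -2.8, -4.4, -4.4
Set numerator = 0: s^2 + 0.2*s - 3.23 = (s - 1.7)(s + 1.9) = 0 → Zeros: -1.9, 1.7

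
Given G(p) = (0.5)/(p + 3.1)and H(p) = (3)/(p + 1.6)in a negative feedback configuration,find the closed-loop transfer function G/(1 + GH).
Closed-loop T = G/(1+GH).
Numerator: G_num * H_den = 0.5*p + 0.8.
Denominator: G_den * H_den + G_num * H_num = (p^2 + 4.7*p + 4.96) + (1.5) = p^2 + 4.7*p + 6.46.
T(p) = (0.5*p + 0.8)/(p^2 + 4.7*p + 6.46)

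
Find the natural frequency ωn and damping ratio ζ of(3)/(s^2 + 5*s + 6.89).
Underdamped: complex pole -2.5 + 0.8j. ωn = |pole| = 2.625, ζ = -Re(pole)/ωn = 0.9524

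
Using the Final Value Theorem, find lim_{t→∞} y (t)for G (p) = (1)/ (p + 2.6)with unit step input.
FVT: lim_{t→∞} y(t) = lim_{p→0} p*Y(p) where Y(p) = G(p)/p.
= lim_{p→0} G(p) = G(0) = num(0)/den(0) = 1/2.6 = 0.3846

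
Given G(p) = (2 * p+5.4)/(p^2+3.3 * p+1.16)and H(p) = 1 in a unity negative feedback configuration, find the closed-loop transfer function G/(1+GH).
Closed-loop T = G/(1+GH).
Numerator: G_num * H_den = 2*p + 5.4.
Denominator: G_den * H_den + G_num * H_num = (p^2 + 3.3*p + 1.16) + (2*p + 5.4) = p^2 + 5.3*p + 6.56.
T(p) = (2*p + 5.4)/(p^2 + 5.3*p + 6.56)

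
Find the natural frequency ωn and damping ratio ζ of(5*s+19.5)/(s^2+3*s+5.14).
Underdamped: complex pole -1.5 + 1.7j. ωn = |pole| = 2.267, ζ = -Re(pole)/ωn = 0.6616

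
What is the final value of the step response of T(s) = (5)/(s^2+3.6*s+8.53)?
FVT: lim_{t→∞} y(t) = lim_{s→0} s*Y(s) where Y(s) = T(s)/s.
= lim_{s→0} T(s) = T(0) = num(0)/den(0) = 5/8.53 = 0.5862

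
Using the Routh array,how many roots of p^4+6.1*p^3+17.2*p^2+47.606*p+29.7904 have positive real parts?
Routh array:
p^4: [1, 17.2, 29.7904]; p^3: [6.1, 47.606]; p^2: [9.39574, 29.7904]; p^1: [28.2652]; p^0: [29.7904]
First column: [1, 6.1, 9.39574, 28.2652, 29.7904]. Sign changes = RHP roots = 0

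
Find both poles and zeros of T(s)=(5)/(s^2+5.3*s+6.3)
Set denominator = 0: s^2 + 5.3*s + 6.3 = (s + 1.8)(s + 3.5) = 0 → Poles: -1.8, -3.5
Numerator is a nonzero constant (5) → Zeros: none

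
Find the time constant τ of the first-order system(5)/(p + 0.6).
First-order system: τ = -1/pole. Pole = -0.6. τ = -1/(-0.6) = 1.667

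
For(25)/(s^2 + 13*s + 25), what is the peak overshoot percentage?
Standard form: ωn²/(s²+2ζωn·s+ωn²) → ωn = 5, ζ = 1.3.
ζ ≥ 1, so the response is non-oscillatory: peak overshoot = 0%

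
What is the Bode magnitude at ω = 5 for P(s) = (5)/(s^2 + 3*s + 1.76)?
Substitute s = j*5: P(j5) = -0.151876 - 0.0980267j.
|P(j5)| = sqrt(Re² + Im²) = 0.1808.
20*log₁₀(0.1808) = -14.86 dB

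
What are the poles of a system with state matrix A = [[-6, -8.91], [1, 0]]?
Eigenvalues solve det(λI - A) = 0.
Characteristic polynomial: λ^2 + 6*λ + 8.91 = 0.
Factor: (λ + 2.7)(λ + 3.3) = 0.
Roots: -2.7, -3.3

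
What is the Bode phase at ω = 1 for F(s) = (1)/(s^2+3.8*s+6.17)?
Substitute s = j*1: F(j1) = 0.12558 - 0.0923027j.
∠F(j1) = atan2(Im, Re) = atan2(-0.0923027, 0.12558) = -36.32°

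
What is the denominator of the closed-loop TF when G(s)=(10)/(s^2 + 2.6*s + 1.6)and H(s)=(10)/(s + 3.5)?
Characteristic poly = G_den * H_den + G_num * H_num = (s^3 + 6.1*s^2 + 10.7*s + 5.6) + (100) = s^3 + 6.1*s^2 + 10.7*s + 105.6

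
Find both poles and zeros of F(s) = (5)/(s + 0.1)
Set denominator = 0: s + 0.1 = 0 → Poles: -0.1
Numerator is a nonzero constant (5) → Zeros: none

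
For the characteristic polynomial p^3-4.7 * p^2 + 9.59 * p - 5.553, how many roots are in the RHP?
p^3 - 4.7*p^2 + 9.59*p - 5.553 = (p - 0.9)(p^2 - 3.8*p + 6.17). Poles: 0.9, 1.9 + 1.6j, 1.9 - 1.6j. RHP poles (Re>0): 3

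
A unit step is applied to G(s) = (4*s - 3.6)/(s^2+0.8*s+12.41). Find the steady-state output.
FVT: lim_{t→∞} y(t) = lim_{s→0} s*Y(s) where Y(s) = G(s)/s.
= lim_{s→0} G(s) = G(0) = num(0)/den(0) = -3.6/12.41 = -0.2901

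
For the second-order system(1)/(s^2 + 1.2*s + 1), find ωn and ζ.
Standard form: ωn²/(s²+2ζωn·s+ωn²).
const=1=ωn² → ωn=1, s coeff=1.2=2ζωn → ζ=0.6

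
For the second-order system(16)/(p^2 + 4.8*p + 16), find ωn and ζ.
Standard form: ωn²/(p²+2ζωn·p+ωn²).
const=16=ωn² → ωn=4, p coeff=4.8=2ζωn → ζ=0.6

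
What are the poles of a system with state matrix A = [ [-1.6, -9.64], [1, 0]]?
Eigenvalues solve det(λI - A) = 0.
Characteristic polynomial: λ^2 + 1.6*λ + 9.64 = 0.
Roots: -0.8 + 3j, -0.8 - 3j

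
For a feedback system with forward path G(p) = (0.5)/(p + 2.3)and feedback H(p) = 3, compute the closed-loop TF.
Closed-loop T = G/(1+GH).
Numerator: G_num * H_den = 0.5.
Denominator: G_den * H_den + G_num * H_num = (p + 2.3) + (1.5) = p + 3.8.
T(p) = (0.5)/(p + 3.8)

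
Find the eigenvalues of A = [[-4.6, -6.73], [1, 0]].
Eigenvalues solve det(λI - A) = 0.
Characteristic polynomial: λ^2 + 4.6*λ + 6.73 = 0.
Roots: -2.3 + 1.2j, -2.3 - 1.2j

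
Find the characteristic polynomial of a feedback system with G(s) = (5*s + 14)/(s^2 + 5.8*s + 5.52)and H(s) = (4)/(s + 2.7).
Characteristic poly = G_den * H_den + G_num * H_num = (s^3 + 8.5*s^2 + 21.18*s + 14.904) + (20*s + 56) = s^3 + 8.5*s^2 + 41.18*s + 70.904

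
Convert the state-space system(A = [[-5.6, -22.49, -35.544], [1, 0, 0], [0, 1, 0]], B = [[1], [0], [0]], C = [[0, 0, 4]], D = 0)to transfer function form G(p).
G(p) = C(pI - A)⁻¹B + D.
Characteristic polynomial det(pI - A) = p^3 + 5.6*p^2 + 22.49*p + 35.544.
Numerator from C·adj(pI-A)·B + D·det(pI-A) = 4.
G(p) = (4)/(p^3 + 5.6*p^2 + 22.49*p + 35.544)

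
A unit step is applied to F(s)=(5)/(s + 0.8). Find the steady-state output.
FVT: lim_{t→∞} y(t) = lim_{s→0} s*Y(s) where Y(s) = F(s)/s.
= lim_{s→0} F(s) = F(0) = num(0)/den(0) = 5/0.8 = 6.25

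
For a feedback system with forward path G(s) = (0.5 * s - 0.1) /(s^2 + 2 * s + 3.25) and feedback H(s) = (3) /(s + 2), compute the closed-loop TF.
Closed-loop T = G/(1+GH).
Numerator: G_num * H_den = 0.5*s^2 + 0.9*s - 0.2.
Denominator: G_den * H_den + G_num * H_num = (s^3 + 4*s^2 + 7.25*s + 6.5) + (1.5*s - 0.3) = s^3 + 4*s^2 + 8.75*s + 6.2.
T(s) = (0.5*s^2 + 0.9*s - 0.2)/(s^3 + 4*s^2 + 8.75*s + 6.2)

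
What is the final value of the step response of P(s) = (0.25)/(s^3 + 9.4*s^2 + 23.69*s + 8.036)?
FVT: lim_{t→∞} y(t) = lim_{s→0} s*Y(s) where Y(s) = P(s)/s.
= lim_{s→0} P(s) = P(0) = num(0)/den(0) = 0.25/8.036 = 0.03111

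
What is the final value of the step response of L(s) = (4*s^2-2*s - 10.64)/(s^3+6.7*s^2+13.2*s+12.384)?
FVT: lim_{t→∞} y(t) = lim_{s→0} s*Y(s) where Y(s) = L(s)/s.
= lim_{s→0} L(s) = L(0) = num(0)/den(0) = -10.64/12.384 = -0.8592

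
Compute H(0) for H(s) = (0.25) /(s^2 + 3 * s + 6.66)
DC gain = H(0) = num(0)/den(0) = 0.25/6.66 = 0.03754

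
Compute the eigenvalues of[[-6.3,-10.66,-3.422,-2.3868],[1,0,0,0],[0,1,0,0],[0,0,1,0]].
Eigenvalues solve det(λI - A) = 0.
Characteristic polynomial: λ^4 + 6.3*λ^3 + 10.66*λ^2 + 3.422*λ + 2.3868 = 0.
Factor: (λ + 3.4)(λ + 2.7)(λ^2 + 0.2*λ + 0.26) = 0.
Roots: -0.1 + 0.5j, -0.1 - 0.5j, -2.7, -3.4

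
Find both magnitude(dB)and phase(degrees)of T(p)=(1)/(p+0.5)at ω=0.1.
Substitute p = j*0.1: T(j0.1) = 1.92308 - 0.384615j.
|T| = 20*log₁₀(sqrt(Re²+Im²)) = 5.85 dB.
∠T = atan2(Im, Re) = -11.31°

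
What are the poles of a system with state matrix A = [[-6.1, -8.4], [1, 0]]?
Eigenvalues solve det(λI - A) = 0.
Characteristic polynomial: λ^2 + 6.1*λ + 8.4 = 0.
Factor: (λ + 4)(λ + 2.1) = 0.
Roots: -2.1, -4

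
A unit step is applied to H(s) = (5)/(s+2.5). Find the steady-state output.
FVT: lim_{t→∞} y(t) = lim_{s→0} s*Y(s) where Y(s) = H(s)/s.
= lim_{s→0} H(s) = H(0) = num(0)/den(0) = 5/2.5 = 2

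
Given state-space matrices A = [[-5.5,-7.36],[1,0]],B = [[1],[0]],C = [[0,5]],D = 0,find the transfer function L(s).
L(s) = C(sI - A)⁻¹B + D.
Characteristic polynomial det(sI - A) = s^2 + 5.5*s + 7.36.
Numerator from C·adj(sI-A)·B + D·det(sI-A) = 5.
L(s) = (5)/(s^2 + 5.5*s + 7.36)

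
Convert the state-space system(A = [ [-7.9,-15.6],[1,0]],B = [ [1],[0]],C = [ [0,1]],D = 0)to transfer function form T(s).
T(s) = C(sI - A)⁻¹B + D.
Characteristic polynomial det(sI - A) = s^2 + 7.9*s + 15.6.
Numerator from C·adj(sI-A)·B + D·det(sI-A) = 1.
T(s) = (1)/(s^2 + 7.9*s + 15.6)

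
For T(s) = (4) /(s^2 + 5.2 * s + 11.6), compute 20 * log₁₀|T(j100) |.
Substitute s = j*100: T(j100) = -0.000399382 - 2.0792e-05j.
|T(j100)| = sqrt(Re² + Im²) = 0.0003999.
20*log₁₀(0.0003999) = -67.96 dB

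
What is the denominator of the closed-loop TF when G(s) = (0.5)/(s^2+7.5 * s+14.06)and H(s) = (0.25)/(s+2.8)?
Characteristic poly = G_den * H_den + G_num * H_num = (s^3 + 10.3*s^2 + 35.06*s + 39.368) + (0.125) = s^3 + 10.3*s^2 + 35.06*s + 39.493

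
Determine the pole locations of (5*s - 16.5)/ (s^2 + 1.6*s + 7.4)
Set denominator = 0: s^2 + 1.6*s + 7.4 = 0 → Poles: -0.8 + 2.6j, -0.8 - 2.6j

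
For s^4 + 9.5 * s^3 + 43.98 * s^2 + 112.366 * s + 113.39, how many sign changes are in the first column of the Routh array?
Routh array:
s^4: [1, 43.98, 113.39]; s^3: [9.5, 112.366]; s^2: [32.152, 113.39]; s^1: [78.8625]; s^0: [113.39]
First column: [1, 9.5, 32.152, 78.8625, 113.39]. Sign changes = 0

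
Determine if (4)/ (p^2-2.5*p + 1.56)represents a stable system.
Denominator: p^2 - 2.5*p + 1.56 = (p - 1.3)(p - 1.2). Poles: 1.2, 1.3. All Re(p)<0: No (unstable)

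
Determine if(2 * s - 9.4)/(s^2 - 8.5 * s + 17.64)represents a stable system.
Denominator: s^2 - 8.5*s + 17.64 = (s - 4.9)(s - 3.6). Poles: 3.6, 4.9. All Re(p)<0: No (unstable)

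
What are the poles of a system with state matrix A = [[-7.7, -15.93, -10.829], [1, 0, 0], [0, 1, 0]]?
Eigenvalues solve det(λI - A) = 0.
Characteristic polynomial: λ^3 + 7.7*λ^2 + 15.93*λ + 10.829 = 0.
Factor: (λ + 4.9)(λ^2 + 2.8*λ + 2.21) = 0.
Roots: -1.4 + 0.5j, -1.4 - 0.5j, -4.9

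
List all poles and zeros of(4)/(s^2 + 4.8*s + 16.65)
Set denominator = 0: s^2 + 4.8*s + 16.65 = 0 → Poles: -2.4 + 3.3j, -2.4 - 3.3j
Numerator is a nonzero constant (4) → Zeros: none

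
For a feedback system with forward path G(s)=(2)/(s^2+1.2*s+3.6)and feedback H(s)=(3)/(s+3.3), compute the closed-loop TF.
Closed-loop T = G/(1+GH).
Numerator: G_num * H_den = 2*s + 6.6.
Denominator: G_den * H_den + G_num * H_num = (s^3 + 4.5*s^2 + 7.56*s + 11.88) + (6) = s^3 + 4.5*s^2 + 7.56*s + 17.88.
T(s) = (2*s + 6.6)/(s^3 + 4.5*s^2 + 7.56*s + 17.88)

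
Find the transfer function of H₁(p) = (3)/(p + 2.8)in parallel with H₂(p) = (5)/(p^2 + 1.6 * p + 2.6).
Parallel: H = H₁ + H₂ = (n₁·d₂ + n₂·d₁)/(d₁·d₂).
n₁·d₂ = 3*p^2 + 4.8*p + 7.8. n₂·d₁ = 5*p + 14. Sum = 3*p^2 + 9.8*p + 21.8. d₁·d₂ = p^3 + 4.4*p^2 + 7.08*p + 7.28.
H(p) = (3*p^2 + 9.8*p + 21.8)/(p^3 + 4.4*p^2 + 7.08*p + 7.28)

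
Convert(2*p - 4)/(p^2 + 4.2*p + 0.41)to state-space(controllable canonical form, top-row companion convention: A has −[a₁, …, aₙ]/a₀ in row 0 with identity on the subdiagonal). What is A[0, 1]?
Reachable canonical form for den = p^2 + 4.2*p + 0.41: top row of A = -[a₁,a₂,...,aₙ]/a₀, ones on the subdiagonal, zeros elsewhere.
A = [[-4.2, -0.41], [1, 0]].
A[0,1] = -0.41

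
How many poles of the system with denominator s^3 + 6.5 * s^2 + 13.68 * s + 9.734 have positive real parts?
s^3 + 6.5*s^2 + 13.68*s + 9.734 = (s + 3.1)(s^2 + 3.4*s + 3.14). Poles: -1.7 + 0.5j, -1.7 - 0.5j, -3.1. RHP poles (Re>0): 0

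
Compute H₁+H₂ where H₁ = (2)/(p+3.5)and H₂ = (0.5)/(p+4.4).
Parallel: H = H₁ + H₂ = (n₁·d₂ + n₂·d₁)/(d₁·d₂).
n₁·d₂ = 2*p + 8.8. n₂·d₁ = 0.5*p + 1.75. Sum = 2.5*p + 10.55. d₁·d₂ = p^2 + 7.9*p + 15.4.
H(p) = (2.5*p + 10.55)/(p^2 + 7.9*p + 15.4)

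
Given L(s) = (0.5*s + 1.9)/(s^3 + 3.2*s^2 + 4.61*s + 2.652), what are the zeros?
Set numerator = 0: 0.5*s + 1.9 = 0 → Zeros: -3.8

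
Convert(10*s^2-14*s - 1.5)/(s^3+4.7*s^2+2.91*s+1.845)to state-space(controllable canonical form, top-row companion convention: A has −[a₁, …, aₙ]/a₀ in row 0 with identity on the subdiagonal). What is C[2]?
Reachable canonical form: C = numerator coefficients (right-aligned, zero-padded to length n).
num = 10*s^2 - 14*s - 1.5, C = [[10, -14, -1.5]].
C[2] = -1.5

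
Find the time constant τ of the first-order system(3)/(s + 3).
First-order system: τ = -1/pole. Pole = -3. τ = -1/(-3) = 0.3333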